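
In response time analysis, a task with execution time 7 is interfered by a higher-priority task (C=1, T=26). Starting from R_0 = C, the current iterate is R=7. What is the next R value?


R_next = C + ceil(R_prev / T_hp) * C_hp
ceil(7 / 26) = ceil(0.2692) = 1
Interference = 1 * 1 = 1
R_next = 7 + 1 = 8

8


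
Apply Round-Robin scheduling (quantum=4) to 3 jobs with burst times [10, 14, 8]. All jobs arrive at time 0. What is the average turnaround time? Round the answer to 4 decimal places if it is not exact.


Time quantum = 4
Execution trace:
  J1 runs 4 units, time = 4
  J2 runs 4 units, time = 8
  J3 runs 4 units, time = 12
  J1 runs 4 units, time = 16
  J2 runs 4 units, time = 20
  J3 runs 4 units, time = 24
  J1 runs 2 units, time = 26
  J2 runs 4 units, time = 30
  J2 runs 2 units, time = 32
Finish times: [26, 32, 24]
Average turnaround = 82/3 = 27.3333

27.3333


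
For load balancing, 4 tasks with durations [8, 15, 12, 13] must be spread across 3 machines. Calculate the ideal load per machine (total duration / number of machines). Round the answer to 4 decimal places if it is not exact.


Total processing time = 8 + 15 + 12 + 13 = 48
Number of machines = 3
Ideal balanced load = 48 / 3 = 16.0

16.0


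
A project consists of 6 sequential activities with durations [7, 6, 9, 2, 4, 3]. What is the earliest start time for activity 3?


Activity 3 starts after activities 1 through 2 complete.
Predecessor durations: [7, 6]
ES = 7 + 6 = 13

13


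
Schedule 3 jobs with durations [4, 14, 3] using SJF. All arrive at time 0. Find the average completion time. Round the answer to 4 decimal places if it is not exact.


SJF order (ascending): [3, 4, 14]
Completion times:
  Job 1: burst=3, C=3
  Job 2: burst=4, C=7
  Job 3: burst=14, C=21
Average completion = 31/3 = 10.3333

10.3333


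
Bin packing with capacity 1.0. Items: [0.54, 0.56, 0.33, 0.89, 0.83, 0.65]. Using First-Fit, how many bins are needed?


Place items sequentially using First-Fit:
  Item 0.54 -> new Bin 1
  Item 0.56 -> new Bin 2
  Item 0.33 -> Bin 1 (now 0.87)
  Item 0.89 -> new Bin 3
  Item 0.83 -> new Bin 4
  Item 0.65 -> new Bin 5
Total bins used = 5

5


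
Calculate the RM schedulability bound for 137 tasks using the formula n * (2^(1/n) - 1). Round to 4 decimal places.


Compute 2^(1/137) = 1.0050722892
Subtract 1: 1.0050722892 - 1 = 0.0050722892
Multiply by n: 137 * 0.0050722892 = 0.6949036204
Round to 4 dp: 0.6949

0.6949


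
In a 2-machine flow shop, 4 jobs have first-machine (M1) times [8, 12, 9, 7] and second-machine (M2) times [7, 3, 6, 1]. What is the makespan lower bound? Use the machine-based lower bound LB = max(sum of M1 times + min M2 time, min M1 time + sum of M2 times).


LB1 = sum(M1 times) + min(M2 times) = 36 + 1 = 37
LB2 = min(M1 times) + sum(M2 times) = 7 + 17 = 24
Lower bound = max(LB1, LB2) = max(37, 24) = 37

37


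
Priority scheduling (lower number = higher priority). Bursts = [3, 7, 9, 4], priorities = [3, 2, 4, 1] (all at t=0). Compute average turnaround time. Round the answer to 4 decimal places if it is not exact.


Sort by priority (ascending = highest first):
Order: [(1, 4), (2, 7), (3, 3), (4, 9)]
Completion times:
  Priority 1, burst=4, C=4
  Priority 2, burst=7, C=11
  Priority 3, burst=3, C=14
  Priority 4, burst=9, C=23
Average turnaround = 52/4 = 13.0

13.0


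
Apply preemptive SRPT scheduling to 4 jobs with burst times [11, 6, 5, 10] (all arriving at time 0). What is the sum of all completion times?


Since all jobs arrive at t=0, SRPT equals SPT ordering.
SPT order: [5, 6, 10, 11]
Completion times:
  Job 1: p=5, C=5
  Job 2: p=6, C=11
  Job 3: p=10, C=21
  Job 4: p=11, C=32
Total completion time = 5 + 11 + 21 + 32 = 69

69


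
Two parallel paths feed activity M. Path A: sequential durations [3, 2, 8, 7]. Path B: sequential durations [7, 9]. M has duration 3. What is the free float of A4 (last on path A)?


ES(A4) = sum of predecessors on chain A = 13
EF(A4) = ES + duration = 13 + 7 = 20
Successor of A4 is M. ES(M) = max(sum(A), sum(B)) = max(20, 16) = 20
Free float = ES(successor) - EF(current) = 20 - 20 = 0

0


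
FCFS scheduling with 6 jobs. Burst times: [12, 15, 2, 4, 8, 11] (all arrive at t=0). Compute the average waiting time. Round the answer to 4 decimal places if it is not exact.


FCFS order (as given): [12, 15, 2, 4, 8, 11]
Waiting times:
  Job 1: wait = 0
  Job 2: wait = 12
  Job 3: wait = 27
  Job 4: wait = 29
  Job 5: wait = 33
  Job 6: wait = 41
Sum of waiting times = 142
Average waiting time = 142/6 = 23.6667

23.6667


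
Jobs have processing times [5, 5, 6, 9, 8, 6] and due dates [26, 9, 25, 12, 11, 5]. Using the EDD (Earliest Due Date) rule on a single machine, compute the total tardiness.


Sort by due date (EDD order): [(6, 5), (5, 9), (8, 11), (9, 12), (6, 25), (5, 26)]
Compute completion times and tardiness:
  Job 1: p=6, d=5, C=6, tardiness=max(0,6-5)=1
  Job 2: p=5, d=9, C=11, tardiness=max(0,11-9)=2
  Job 3: p=8, d=11, C=19, tardiness=max(0,19-11)=8
  Job 4: p=9, d=12, C=28, tardiness=max(0,28-12)=16
  Job 5: p=6, d=25, C=34, tardiness=max(0,34-25)=9
  Job 6: p=5, d=26, C=39, tardiness=max(0,39-26)=13
Total tardiness = 49

49


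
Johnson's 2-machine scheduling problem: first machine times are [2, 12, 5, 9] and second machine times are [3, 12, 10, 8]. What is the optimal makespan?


Apply Johnson's rule:
  Group 1 (a <= b): [(1, 2, 3), (3, 5, 10), (2, 12, 12)]
  Group 2 (a > b): [(4, 9, 8)]
Optimal job order: [1, 3, 2, 4]
Schedule:
  Job 1: M1 done at 2, M2 done at 5
  Job 3: M1 done at 7, M2 done at 17
  Job 2: M1 done at 19, M2 done at 31
  Job 4: M1 done at 28, M2 done at 39
Makespan = 39

39


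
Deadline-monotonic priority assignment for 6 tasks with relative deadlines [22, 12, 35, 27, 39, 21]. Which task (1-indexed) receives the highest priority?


Sort tasks by relative deadline (ascending):
  Task 2: deadline = 12
  Task 6: deadline = 21
  Task 1: deadline = 22
  Task 4: deadline = 27
  Task 3: deadline = 35
  Task 5: deadline = 39
Priority order (highest first): [2, 6, 1, 4, 3, 5]
Highest priority task = 2

2


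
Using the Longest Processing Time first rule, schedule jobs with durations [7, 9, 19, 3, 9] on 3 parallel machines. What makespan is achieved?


Sort jobs in decreasing order (LPT): [19, 9, 9, 7, 3]
Assign each job to the least loaded machine:
  Machine 1: jobs [19], load = 19
  Machine 2: jobs [9, 7], load = 16
  Machine 3: jobs [9, 3], load = 12
Makespan = max load = 19

19


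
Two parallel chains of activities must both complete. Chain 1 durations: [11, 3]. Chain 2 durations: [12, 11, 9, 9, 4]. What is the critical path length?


Path A total = 11 + 3 = 14
Path B total = 12 + 11 + 9 + 9 + 4 = 45
Critical path = longest path = max(14, 45) = 45

45


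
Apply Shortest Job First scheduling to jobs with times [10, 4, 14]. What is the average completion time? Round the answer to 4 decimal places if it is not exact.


SJF order (ascending): [4, 10, 14]
Completion times:
  Job 1: burst=4, C=4
  Job 2: burst=10, C=14
  Job 3: burst=14, C=28
Average completion = 46/3 = 15.3333

15.3333


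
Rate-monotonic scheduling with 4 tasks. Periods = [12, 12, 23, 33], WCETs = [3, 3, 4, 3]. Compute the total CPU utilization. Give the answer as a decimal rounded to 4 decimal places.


Compute individual utilizations (exact fractions):
  Task 1: C/T = 3/12 = 1/4 (approx. 0.25)
  Task 2: C/T = 3/12 = 1/4 (approx. 0.25)
  Task 3: C/T = 4/23 (approx. 0.1739)
  Task 4: C/T = 3/33 = 1/11 (approx. 0.0909)
Total utilization U = 1/4 + 1/4 + 4/23 + 1/11 = 387/506
Rounded to 4 decimal places: U = 0.7648
RM (Liu & Layland) bound for 4 tasks = 0.756828; compare with U = 387/506 (approx. 0.764822)
bound < U <= 1, so the RM sufficient condition is not met (inconclusive; an exact test such as response-time analysis is needed).

0.7648


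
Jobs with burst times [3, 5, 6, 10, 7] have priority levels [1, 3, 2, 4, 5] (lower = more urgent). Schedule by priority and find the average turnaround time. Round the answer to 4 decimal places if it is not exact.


Sort by priority (ascending = highest first):
Order: [(1, 3), (2, 6), (3, 5), (4, 10), (5, 7)]
Completion times:
  Priority 1, burst=3, C=3
  Priority 2, burst=6, C=9
  Priority 3, burst=5, C=14
  Priority 4, burst=10, C=24
  Priority 5, burst=7, C=31
Average turnaround = 81/5 = 16.2

16.2


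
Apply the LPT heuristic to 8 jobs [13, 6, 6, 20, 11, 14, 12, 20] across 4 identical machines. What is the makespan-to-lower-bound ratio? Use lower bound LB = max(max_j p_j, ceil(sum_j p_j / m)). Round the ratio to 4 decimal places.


LPT order: [20, 20, 14, 13, 12, 11, 6, 6]
Machine loads after assignment: [26, 26, 25, 25]
LPT makespan = 26
Lower bound = max(max_job, ceil(total/4)) = max(20, 26) = 26
Ratio = 26 / 26 = 1.0

1.0


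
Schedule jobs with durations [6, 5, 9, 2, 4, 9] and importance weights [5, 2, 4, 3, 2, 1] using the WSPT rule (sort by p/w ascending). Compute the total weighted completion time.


Compute p/w ratios and sort ascending (WSPT): [(2, 3), (6, 5), (4, 2), (9, 4), (5, 2), (9, 1)]
Compute weighted completion times:
  Job (p=2,w=3): C=2, w*C=3*2=6
  Job (p=6,w=5): C=8, w*C=5*8=40
  Job (p=4,w=2): C=12, w*C=2*12=24
  Job (p=9,w=4): C=21, w*C=4*21=84
  Job (p=5,w=2): C=26, w*C=2*26=52
  Job (p=9,w=1): C=35, w*C=1*35=35
Total weighted completion time = 241

241


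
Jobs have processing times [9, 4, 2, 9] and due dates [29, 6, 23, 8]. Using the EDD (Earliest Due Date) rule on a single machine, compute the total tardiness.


Sort by due date (EDD order): [(4, 6), (9, 8), (2, 23), (9, 29)]
Compute completion times and tardiness:
  Job 1: p=4, d=6, C=4, tardiness=max(0,4-6)=0
  Job 2: p=9, d=8, C=13, tardiness=max(0,13-8)=5
  Job 3: p=2, d=23, C=15, tardiness=max(0,15-23)=0
  Job 4: p=9, d=29, C=24, tardiness=max(0,24-29)=0
Total tardiness = 5

5


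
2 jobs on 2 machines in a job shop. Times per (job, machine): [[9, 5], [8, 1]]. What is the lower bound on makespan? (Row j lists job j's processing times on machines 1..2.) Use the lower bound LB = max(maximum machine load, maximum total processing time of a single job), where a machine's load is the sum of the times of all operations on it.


Machine loads:
  Machine 1: 9 + 8 = 17
  Machine 2: 5 + 1 = 6
Max machine load = 17
Job totals:
  Job 1: 14
  Job 2: 9
Max job total = 14
Lower bound = max(17, 14) = 17

17


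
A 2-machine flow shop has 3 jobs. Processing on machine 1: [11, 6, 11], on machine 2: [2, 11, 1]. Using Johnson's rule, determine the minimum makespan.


Apply Johnson's rule:
  Group 1 (a <= b): [(2, 6, 11)]
  Group 2 (a > b): [(1, 11, 2), (3, 11, 1)]
Optimal job order: [2, 1, 3]
Schedule:
  Job 2: M1 done at 6, M2 done at 17
  Job 1: M1 done at 17, M2 done at 19
  Job 3: M1 done at 28, M2 done at 29
Makespan = 29

29


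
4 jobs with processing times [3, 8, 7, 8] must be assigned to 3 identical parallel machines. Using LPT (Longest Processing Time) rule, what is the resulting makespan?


Sort jobs in decreasing order (LPT): [8, 8, 7, 3]
Assign each job to the least loaded machine:
  Machine 1: jobs [8], load = 8
  Machine 2: jobs [8], load = 8
  Machine 3: jobs [7, 3], load = 10
Makespan = max load = 10

10


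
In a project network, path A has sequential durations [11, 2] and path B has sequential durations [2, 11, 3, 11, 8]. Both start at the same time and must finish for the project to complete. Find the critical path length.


Path A total = 11 + 2 = 13
Path B total = 2 + 11 + 3 + 11 + 8 = 35
Critical path = longest path = max(13, 35) = 35

35


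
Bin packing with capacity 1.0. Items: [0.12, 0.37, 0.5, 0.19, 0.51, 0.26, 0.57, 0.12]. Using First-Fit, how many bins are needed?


Place items sequentially using First-Fit:
  Item 0.12 -> new Bin 1
  Item 0.37 -> Bin 1 (now 0.49)
  Item 0.5 -> Bin 1 (now 0.99)
  Item 0.19 -> new Bin 2
  Item 0.51 -> Bin 2 (now 0.7)
  Item 0.26 -> Bin 2 (now 0.96)
  Item 0.57 -> new Bin 3
  Item 0.12 -> Bin 3 (now 0.69)
Total bins used = 3

3


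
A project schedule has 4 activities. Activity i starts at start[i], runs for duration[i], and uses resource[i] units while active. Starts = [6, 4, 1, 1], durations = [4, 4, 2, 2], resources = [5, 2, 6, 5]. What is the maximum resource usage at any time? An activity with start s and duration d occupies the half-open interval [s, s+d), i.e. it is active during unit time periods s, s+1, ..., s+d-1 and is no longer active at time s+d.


Each activity i is active on [start_i, start_i + duration_i).
Compute total resource usage per time slot:
  t=0: active resources = [], total = 0
  t=1: active resources = [6, 5], total = 11
  t=2: active resources = [6, 5], total = 11
  t=3: active resources = [], total = 0
  t=4: active resources = [2], total = 2
  t=5: active resources = [2], total = 2
  t=6: active resources = [5, 2], total = 7
  t=7: active resources = [5, 2], total = 7
  t=8: active resources = [5], total = 5
  t=9: active resources = [5], total = 5
Peak resource demand = 11

11


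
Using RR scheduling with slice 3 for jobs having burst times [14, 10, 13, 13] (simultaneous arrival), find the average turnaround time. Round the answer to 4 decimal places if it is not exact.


Time quantum = 3
Execution trace:
  J1 runs 3 units, time = 3
  J2 runs 3 units, time = 6
  J3 runs 3 units, time = 9
  J4 runs 3 units, time = 12
  J1 runs 3 units, time = 15
  J2 runs 3 units, time = 18
  J3 runs 3 units, time = 21
  J4 runs 3 units, time = 24
  J1 runs 3 units, time = 27
  J2 runs 3 units, time = 30
  J3 runs 3 units, time = 33
  J4 runs 3 units, time = 36
  J1 runs 3 units, time = 39
  J2 runs 1 units, time = 40
  J3 runs 3 units, time = 43
  J4 runs 3 units, time = 46
  J1 runs 2 units, time = 48
  J3 runs 1 units, time = 49
  J4 runs 1 units, time = 50
Finish times: [48, 40, 49, 50]
Average turnaround = 187/4 = 46.75

46.75


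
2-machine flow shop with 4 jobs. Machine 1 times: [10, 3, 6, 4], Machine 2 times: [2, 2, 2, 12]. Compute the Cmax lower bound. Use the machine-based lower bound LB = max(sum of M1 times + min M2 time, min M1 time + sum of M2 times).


LB1 = sum(M1 times) + min(M2 times) = 23 + 2 = 25
LB2 = min(M1 times) + sum(M2 times) = 3 + 18 = 21
Lower bound = max(LB1, LB2) = max(25, 21) = 25

25


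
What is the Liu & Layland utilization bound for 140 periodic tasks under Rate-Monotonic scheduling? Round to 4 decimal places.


Compute 2^(1/140) = 1.0049633280
Subtract 1: 1.0049633280 - 1 = 0.0049633280
Multiply by n: 140 * 0.0049633280 = 0.6948659200
Round to 4 dp: 0.6949

0.6949


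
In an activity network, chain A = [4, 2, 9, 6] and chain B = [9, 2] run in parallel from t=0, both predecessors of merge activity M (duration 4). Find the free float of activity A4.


ES(A4) = sum of predecessors on chain A = 15
EF(A4) = ES + duration = 15 + 6 = 21
Successor of A4 is M. ES(M) = max(sum(A), sum(B)) = max(21, 11) = 21
Free float = ES(successor) - EF(current) = 21 - 21 = 0

0


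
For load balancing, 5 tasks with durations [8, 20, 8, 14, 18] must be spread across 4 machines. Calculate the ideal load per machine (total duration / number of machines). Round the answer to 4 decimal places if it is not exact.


Total processing time = 8 + 20 + 8 + 14 + 18 = 68
Number of machines = 4
Ideal balanced load = 68 / 4 = 17.0

17.0


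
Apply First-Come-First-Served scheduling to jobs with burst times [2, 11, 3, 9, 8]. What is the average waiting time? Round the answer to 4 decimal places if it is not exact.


FCFS order (as given): [2, 11, 3, 9, 8]
Waiting times:
  Job 1: wait = 0
  Job 2: wait = 2
  Job 3: wait = 13
  Job 4: wait = 16
  Job 5: wait = 25
Sum of waiting times = 56
Average waiting time = 56/5 = 11.2

11.2


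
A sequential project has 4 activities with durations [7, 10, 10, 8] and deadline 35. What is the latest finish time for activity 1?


LF(activity 1) = deadline - sum of successor durations
Successors: activities 2 through 4 with durations [10, 10, 8]
Sum of successor durations = 28
LF = 35 - 28 = 7

7


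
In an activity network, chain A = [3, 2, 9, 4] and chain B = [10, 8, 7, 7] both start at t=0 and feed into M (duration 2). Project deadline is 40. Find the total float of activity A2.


Forward pass: ES(A2) = sum of predecessors on chain A = 3
EF = ES + duration = 3 + 2 = 5
Backward pass: LF(M) = deadline = 40; LS(M) = 40 - 2 = 38
LF(A2) = LS(M) - sum(successors on chain A) = 38 - 13 = 25
LS = LF - duration = 25 - 2 = 23
Total float = LS - ES = 23 - 3 = 20

20


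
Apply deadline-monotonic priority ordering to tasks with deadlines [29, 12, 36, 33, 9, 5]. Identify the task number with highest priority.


Sort tasks by relative deadline (ascending):
  Task 6: deadline = 5
  Task 5: deadline = 9
  Task 2: deadline = 12
  Task 1: deadline = 29
  Task 4: deadline = 33
  Task 3: deadline = 36
Priority order (highest first): [6, 5, 2, 1, 4, 3]
Highest priority task = 6

6


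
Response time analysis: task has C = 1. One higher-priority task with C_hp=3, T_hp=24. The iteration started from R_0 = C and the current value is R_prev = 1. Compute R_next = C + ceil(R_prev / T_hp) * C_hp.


R_next = C + ceil(R_prev / T_hp) * C_hp
ceil(1 / 24) = ceil(0.0417) = 1
Interference = 1 * 3 = 3
R_next = 1 + 3 = 4

4


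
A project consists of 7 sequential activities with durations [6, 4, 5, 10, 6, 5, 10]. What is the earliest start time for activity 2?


Activity 2 starts after activities 1 through 1 complete.
Predecessor durations: [6]
ES = 6 = 6

6


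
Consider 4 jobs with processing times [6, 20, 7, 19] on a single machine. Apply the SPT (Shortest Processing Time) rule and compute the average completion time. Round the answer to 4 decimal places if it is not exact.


Sort jobs by processing time (SPT order): [6, 7, 19, 20]
Compute completion times sequentially:
  Job 1: processing = 6, completes at 6
  Job 2: processing = 7, completes at 13
  Job 3: processing = 19, completes at 32
  Job 4: processing = 20, completes at 52
Sum of completion times = 103
Average completion time = 103/4 = 25.75

25.75


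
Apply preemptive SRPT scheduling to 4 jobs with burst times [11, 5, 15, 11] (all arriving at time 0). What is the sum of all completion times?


Since all jobs arrive at t=0, SRPT equals SPT ordering.
SPT order: [5, 11, 11, 15]
Completion times:
  Job 1: p=5, C=5
  Job 2: p=11, C=16
  Job 3: p=11, C=27
  Job 4: p=15, C=42
Total completion time = 5 + 16 + 27 + 42 = 90

90


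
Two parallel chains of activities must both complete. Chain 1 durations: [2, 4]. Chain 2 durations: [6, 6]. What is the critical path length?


Path A total = 2 + 4 = 6
Path B total = 6 + 6 = 12
Critical path = longest path = max(6, 12) = 12

12


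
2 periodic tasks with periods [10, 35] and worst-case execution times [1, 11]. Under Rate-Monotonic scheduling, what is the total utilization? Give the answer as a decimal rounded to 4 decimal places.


Compute individual utilizations (exact fractions):
  Task 1: C/T = 1/10 (approx. 0.1)
  Task 2: C/T = 11/35 (approx. 0.3143)
Total utilization U = 1/10 + 11/35 = 29/70
Rounded to 4 decimal places: U = 0.4143
RM (Liu & Layland) bound for 2 tasks = 0.828427; compare with U = 29/70 (approx. 0.414286)
U <= bound, so schedulable by RM sufficient condition.

0.4143


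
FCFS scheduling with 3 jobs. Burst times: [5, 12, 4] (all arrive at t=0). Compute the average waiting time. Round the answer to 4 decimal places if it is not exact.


FCFS order (as given): [5, 12, 4]
Waiting times:
  Job 1: wait = 0
  Job 2: wait = 5
  Job 3: wait = 17
Sum of waiting times = 22
Average waiting time = 22/3 = 7.3333

7.3333


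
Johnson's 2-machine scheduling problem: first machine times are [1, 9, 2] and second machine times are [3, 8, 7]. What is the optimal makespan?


Apply Johnson's rule:
  Group 1 (a <= b): [(1, 1, 3), (3, 2, 7)]
  Group 2 (a > b): [(2, 9, 8)]
Optimal job order: [1, 3, 2]
Schedule:
  Job 1: M1 done at 1, M2 done at 4
  Job 3: M1 done at 3, M2 done at 11
  Job 2: M1 done at 12, M2 done at 20
Makespan = 20

20


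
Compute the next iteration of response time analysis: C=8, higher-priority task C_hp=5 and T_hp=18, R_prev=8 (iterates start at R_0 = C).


R_next = C + ceil(R_prev / T_hp) * C_hp
ceil(8 / 18) = ceil(0.4444) = 1
Interference = 1 * 5 = 5
R_next = 8 + 5 = 13

13


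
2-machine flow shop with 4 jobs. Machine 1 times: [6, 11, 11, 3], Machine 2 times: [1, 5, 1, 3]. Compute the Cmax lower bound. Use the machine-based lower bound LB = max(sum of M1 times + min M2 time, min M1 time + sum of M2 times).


LB1 = sum(M1 times) + min(M2 times) = 31 + 1 = 32
LB2 = min(M1 times) + sum(M2 times) = 3 + 10 = 13
Lower bound = max(LB1, LB2) = max(32, 13) = 32

32


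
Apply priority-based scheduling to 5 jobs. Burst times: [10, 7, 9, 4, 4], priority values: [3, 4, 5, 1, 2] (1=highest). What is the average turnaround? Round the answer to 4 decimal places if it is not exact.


Sort by priority (ascending = highest first):
Order: [(1, 4), (2, 4), (3, 10), (4, 7), (5, 9)]
Completion times:
  Priority 1, burst=4, C=4
  Priority 2, burst=4, C=8
  Priority 3, burst=10, C=18
  Priority 4, burst=7, C=25
  Priority 5, burst=9, C=34
Average turnaround = 89/5 = 17.8

17.8


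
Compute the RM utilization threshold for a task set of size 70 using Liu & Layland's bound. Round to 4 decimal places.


Compute 2^(1/70) = 1.0099512906
Subtract 1: 1.0099512906 - 1 = 0.0099512906
Multiply by n: 70 * 0.0099512906 = 0.6965903420
Round to 4 dp: 0.6966

0.6966


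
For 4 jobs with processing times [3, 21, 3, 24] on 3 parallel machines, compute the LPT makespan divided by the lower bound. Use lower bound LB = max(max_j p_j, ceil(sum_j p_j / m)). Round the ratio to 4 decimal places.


LPT order: [24, 21, 3, 3]
Machine loads after assignment: [24, 21, 6]
LPT makespan = 24
Lower bound = max(max_job, ceil(total/3)) = max(24, 17) = 24
Ratio = 24 / 24 = 1.0

1.0


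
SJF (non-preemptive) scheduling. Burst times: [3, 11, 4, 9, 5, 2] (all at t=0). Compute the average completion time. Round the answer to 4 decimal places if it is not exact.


SJF order (ascending): [2, 3, 4, 5, 9, 11]
Completion times:
  Job 1: burst=2, C=2
  Job 2: burst=3, C=5
  Job 3: burst=4, C=9
  Job 4: burst=5, C=14
  Job 5: burst=9, C=23
  Job 6: burst=11, C=34
Average completion = 87/6 = 14.5

14.5


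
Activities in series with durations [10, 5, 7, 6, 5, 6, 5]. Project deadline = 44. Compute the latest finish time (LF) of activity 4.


LF(activity 4) = deadline - sum of successor durations
Successors: activities 5 through 7 with durations [5, 6, 5]
Sum of successor durations = 16
LF = 44 - 16 = 28

28


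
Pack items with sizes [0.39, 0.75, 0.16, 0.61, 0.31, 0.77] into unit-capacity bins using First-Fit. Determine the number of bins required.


Place items sequentially using First-Fit:
  Item 0.39 -> new Bin 1
  Item 0.75 -> new Bin 2
  Item 0.16 -> Bin 1 (now 0.55)
  Item 0.61 -> new Bin 3
  Item 0.31 -> Bin 1 (now 0.86)
  Item 0.77 -> new Bin 4
Total bins used = 4

4


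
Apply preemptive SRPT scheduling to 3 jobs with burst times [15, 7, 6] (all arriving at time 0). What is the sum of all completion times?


Since all jobs arrive at t=0, SRPT equals SPT ordering.
SPT order: [6, 7, 15]
Completion times:
  Job 1: p=6, C=6
  Job 2: p=7, C=13
  Job 3: p=15, C=28
Total completion time = 6 + 13 + 28 = 47

47


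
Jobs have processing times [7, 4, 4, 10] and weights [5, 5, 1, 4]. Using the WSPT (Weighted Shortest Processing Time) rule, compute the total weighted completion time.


Compute p/w ratios and sort ascending (WSPT): [(4, 5), (7, 5), (10, 4), (4, 1)]
Compute weighted completion times:
  Job (p=4,w=5): C=4, w*C=5*4=20
  Job (p=7,w=5): C=11, w*C=5*11=55
  Job (p=10,w=4): C=21, w*C=4*21=84
  Job (p=4,w=1): C=25, w*C=1*25=25
Total weighted completion time = 184

184


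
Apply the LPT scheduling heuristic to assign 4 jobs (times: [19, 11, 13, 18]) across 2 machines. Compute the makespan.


Sort jobs in decreasing order (LPT): [19, 18, 13, 11]
Assign each job to the least loaded machine:
  Machine 1: jobs [19, 11], load = 30
  Machine 2: jobs [18, 13], load = 31
Makespan = max load = 31

31


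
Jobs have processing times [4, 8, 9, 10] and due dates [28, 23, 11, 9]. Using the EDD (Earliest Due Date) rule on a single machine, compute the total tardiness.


Sort by due date (EDD order): [(10, 9), (9, 11), (8, 23), (4, 28)]
Compute completion times and tardiness:
  Job 1: p=10, d=9, C=10, tardiness=max(0,10-9)=1
  Job 2: p=9, d=11, C=19, tardiness=max(0,19-11)=8
  Job 3: p=8, d=23, C=27, tardiness=max(0,27-23)=4
  Job 4: p=4, d=28, C=31, tardiness=max(0,31-28)=3
Total tardiness = 16

16


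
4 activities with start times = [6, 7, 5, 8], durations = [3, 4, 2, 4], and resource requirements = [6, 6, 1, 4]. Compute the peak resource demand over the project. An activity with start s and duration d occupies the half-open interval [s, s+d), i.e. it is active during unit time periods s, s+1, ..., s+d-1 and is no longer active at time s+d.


Each activity i is active on [start_i, start_i + duration_i).
Compute total resource usage per time slot:
  t=0: active resources = [], total = 0
  t=1: active resources = [], total = 0
  t=2: active resources = [], total = 0
  t=3: active resources = [], total = 0
  t=4: active resources = [], total = 0
  t=5: active resources = [1], total = 1
  t=6: active resources = [6, 1], total = 7
  t=7: active resources = [6, 6], total = 12
  t=8: active resources = [6, 6, 4], total = 16
  t=9: active resources = [6, 4], total = 10
  t=10: active resources = [6, 4], total = 10
  t=11: active resources = [4], total = 4
Peak resource demand = 16

16


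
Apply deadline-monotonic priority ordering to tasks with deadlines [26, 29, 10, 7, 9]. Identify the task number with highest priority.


Sort tasks by relative deadline (ascending):
  Task 4: deadline = 7
  Task 5: deadline = 9
  Task 3: deadline = 10
  Task 1: deadline = 26
  Task 2: deadline = 29
Priority order (highest first): [4, 5, 3, 1, 2]
Highest priority task = 4

4


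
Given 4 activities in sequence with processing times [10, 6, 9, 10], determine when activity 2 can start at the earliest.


Activity 2 starts after activities 1 through 1 complete.
Predecessor durations: [10]
ES = 10 = 10

10


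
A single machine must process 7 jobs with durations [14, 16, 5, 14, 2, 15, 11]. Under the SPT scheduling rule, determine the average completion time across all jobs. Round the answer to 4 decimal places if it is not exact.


Sort jobs by processing time (SPT order): [2, 5, 11, 14, 14, 15, 16]
Compute completion times sequentially:
  Job 1: processing = 2, completes at 2
  Job 2: processing = 5, completes at 7
  Job 3: processing = 11, completes at 18
  Job 4: processing = 14, completes at 32
  Job 5: processing = 14, completes at 46
  Job 6: processing = 15, completes at 61
  Job 7: processing = 16, completes at 77
Sum of completion times = 243
Average completion time = 243/7 = 34.7143

34.7143


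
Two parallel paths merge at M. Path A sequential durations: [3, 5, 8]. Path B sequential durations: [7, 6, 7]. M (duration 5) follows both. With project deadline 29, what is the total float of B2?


Forward pass: ES(B2) = sum of predecessors on chain B = 7
EF = ES + duration = 7 + 6 = 13
Backward pass: LF(M) = deadline = 29; LS(M) = 29 - 5 = 24
LF(B2) = LS(M) - sum(successors on chain B) = 24 - 7 = 17
LS = LF - duration = 17 - 6 = 11
Total float = LS - ES = 11 - 7 = 4

4


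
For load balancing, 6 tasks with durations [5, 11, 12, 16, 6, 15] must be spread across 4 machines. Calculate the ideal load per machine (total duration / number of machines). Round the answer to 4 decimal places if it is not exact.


Total processing time = 5 + 11 + 12 + 16 + 6 + 15 = 65
Number of machines = 4
Ideal balanced load = 65 / 4 = 16.25

16.25


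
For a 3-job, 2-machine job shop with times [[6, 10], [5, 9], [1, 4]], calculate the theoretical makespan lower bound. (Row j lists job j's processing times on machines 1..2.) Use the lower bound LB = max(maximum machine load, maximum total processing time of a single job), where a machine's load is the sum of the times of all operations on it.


Machine loads:
  Machine 1: 6 + 5 + 1 = 12
  Machine 2: 10 + 9 + 4 = 23
Max machine load = 23
Job totals:
  Job 1: 16
  Job 2: 14
  Job 3: 5
Max job total = 16
Lower bound = max(23, 16) = 23

23


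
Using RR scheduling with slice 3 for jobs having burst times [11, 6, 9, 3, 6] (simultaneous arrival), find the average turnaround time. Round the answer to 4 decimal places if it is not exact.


Time quantum = 3
Execution trace:
  J1 runs 3 units, time = 3
  J2 runs 3 units, time = 6
  J3 runs 3 units, time = 9
  J4 runs 3 units, time = 12
  J5 runs 3 units, time = 15
  J1 runs 3 units, time = 18
  J2 runs 3 units, time = 21
  J3 runs 3 units, time = 24
  J5 runs 3 units, time = 27
  J1 runs 3 units, time = 30
  J3 runs 3 units, time = 33
  J1 runs 2 units, time = 35
Finish times: [35, 21, 33, 12, 27]
Average turnaround = 128/5 = 25.6

25.6


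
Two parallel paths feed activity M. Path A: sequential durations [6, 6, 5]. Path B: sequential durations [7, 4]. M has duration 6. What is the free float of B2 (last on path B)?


ES(B2) = sum of predecessors on chain B = 7
EF(B2) = ES + duration = 7 + 4 = 11
Successor of B2 is M. ES(M) = max(sum(A), sum(B)) = max(17, 11) = 17
Free float = ES(successor) - EF(current) = 17 - 11 = 6

6


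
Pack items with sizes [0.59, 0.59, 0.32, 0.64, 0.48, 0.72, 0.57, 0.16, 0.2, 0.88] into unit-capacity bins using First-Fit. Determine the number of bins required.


Place items sequentially using First-Fit:
  Item 0.59 -> new Bin 1
  Item 0.59 -> new Bin 2
  Item 0.32 -> Bin 1 (now 0.91)
  Item 0.64 -> new Bin 3
  Item 0.48 -> new Bin 4
  Item 0.72 -> new Bin 5
  Item 0.57 -> new Bin 6
  Item 0.16 -> Bin 2 (now 0.75)
  Item 0.2 -> Bin 2 (now 0.95)
  Item 0.88 -> new Bin 7
Total bins used = 7

7


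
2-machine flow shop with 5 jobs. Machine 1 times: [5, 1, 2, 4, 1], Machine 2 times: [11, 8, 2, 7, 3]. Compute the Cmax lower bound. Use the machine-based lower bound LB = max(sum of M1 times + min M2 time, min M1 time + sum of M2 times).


LB1 = sum(M1 times) + min(M2 times) = 13 + 2 = 15
LB2 = min(M1 times) + sum(M2 times) = 1 + 31 = 32
Lower bound = max(LB1, LB2) = max(15, 32) = 32

32


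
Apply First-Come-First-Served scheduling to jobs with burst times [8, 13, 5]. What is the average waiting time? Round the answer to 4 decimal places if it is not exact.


FCFS order (as given): [8, 13, 5]
Waiting times:
  Job 1: wait = 0
  Job 2: wait = 8
  Job 3: wait = 21
Sum of waiting times = 29
Average waiting time = 29/3 = 9.6667

9.6667


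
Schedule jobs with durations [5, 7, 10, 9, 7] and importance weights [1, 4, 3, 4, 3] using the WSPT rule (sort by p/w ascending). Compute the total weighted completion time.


Compute p/w ratios and sort ascending (WSPT): [(7, 4), (9, 4), (7, 3), (10, 3), (5, 1)]
Compute weighted completion times:
  Job (p=7,w=4): C=7, w*C=4*7=28
  Job (p=9,w=4): C=16, w*C=4*16=64
  Job (p=7,w=3): C=23, w*C=3*23=69
  Job (p=10,w=3): C=33, w*C=3*33=99
  Job (p=5,w=1): C=38, w*C=1*38=38
Total weighted completion time = 298

298


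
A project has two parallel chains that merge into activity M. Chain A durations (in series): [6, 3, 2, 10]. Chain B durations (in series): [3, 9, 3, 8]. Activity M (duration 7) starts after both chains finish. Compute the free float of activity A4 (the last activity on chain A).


ES(A4) = sum of predecessors on chain A = 11
EF(A4) = ES + duration = 11 + 10 = 21
Successor of A4 is M. ES(M) = max(sum(A), sum(B)) = max(21, 23) = 23
Free float = ES(successor) - EF(current) = 23 - 21 = 2

2


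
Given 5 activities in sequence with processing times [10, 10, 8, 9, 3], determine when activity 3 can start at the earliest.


Activity 3 starts after activities 1 through 2 complete.
Predecessor durations: [10, 10]
ES = 10 + 10 = 20

20


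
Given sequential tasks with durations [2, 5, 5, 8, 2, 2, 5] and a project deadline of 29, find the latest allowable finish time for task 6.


LF(activity 6) = deadline - sum of successor durations
Successors: activities 7 through 7 with durations [5]
Sum of successor durations = 5
LF = 29 - 5 = 24

24


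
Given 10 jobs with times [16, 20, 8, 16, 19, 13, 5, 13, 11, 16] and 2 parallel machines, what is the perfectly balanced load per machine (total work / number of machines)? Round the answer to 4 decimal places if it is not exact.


Total processing time = 16 + 20 + 8 + 16 + 19 + 13 + 5 + 13 + 11 + 16 = 137
Number of machines = 2
Ideal balanced load = 137 / 2 = 68.5

68.5


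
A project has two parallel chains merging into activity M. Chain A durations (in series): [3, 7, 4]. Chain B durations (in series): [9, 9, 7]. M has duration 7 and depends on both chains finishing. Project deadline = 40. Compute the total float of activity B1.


Forward pass: ES(B1) = sum of predecessors on chain B = 0
EF = ES + duration = 0 + 9 = 9
Backward pass: LF(M) = deadline = 40; LS(M) = 40 - 7 = 33
LF(B1) = LS(M) - sum(successors on chain B) = 33 - 16 = 17
LS = LF - duration = 17 - 9 = 8
Total float = LS - ES = 8 - 0 = 8

8


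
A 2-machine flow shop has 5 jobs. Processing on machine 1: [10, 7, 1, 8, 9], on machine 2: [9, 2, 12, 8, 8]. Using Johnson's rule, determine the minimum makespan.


Apply Johnson's rule:
  Group 1 (a <= b): [(3, 1, 12), (4, 8, 8)]
  Group 2 (a > b): [(1, 10, 9), (5, 9, 8), (2, 7, 2)]
Optimal job order: [3, 4, 1, 5, 2]
Schedule:
  Job 3: M1 done at 1, M2 done at 13
  Job 4: M1 done at 9, M2 done at 21
  Job 1: M1 done at 19, M2 done at 30
  Job 5: M1 done at 28, M2 done at 38
  Job 2: M1 done at 35, M2 done at 40
Makespan = 40

40


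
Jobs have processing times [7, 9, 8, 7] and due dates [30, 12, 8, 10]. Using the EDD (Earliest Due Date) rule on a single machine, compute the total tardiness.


Sort by due date (EDD order): [(8, 8), (7, 10), (9, 12), (7, 30)]
Compute completion times and tardiness:
  Job 1: p=8, d=8, C=8, tardiness=max(0,8-8)=0
  Job 2: p=7, d=10, C=15, tardiness=max(0,15-10)=5
  Job 3: p=9, d=12, C=24, tardiness=max(0,24-12)=12
  Job 4: p=7, d=30, C=31, tardiness=max(0,31-30)=1
Total tardiness = 18

18


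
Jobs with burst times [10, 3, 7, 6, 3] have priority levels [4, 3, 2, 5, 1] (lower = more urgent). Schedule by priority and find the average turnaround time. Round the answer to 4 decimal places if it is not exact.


Sort by priority (ascending = highest first):
Order: [(1, 3), (2, 7), (3, 3), (4, 10), (5, 6)]
Completion times:
  Priority 1, burst=3, C=3
  Priority 2, burst=7, C=10
  Priority 3, burst=3, C=13
  Priority 4, burst=10, C=23
  Priority 5, burst=6, C=29
Average turnaround = 78/5 = 15.6

15.6


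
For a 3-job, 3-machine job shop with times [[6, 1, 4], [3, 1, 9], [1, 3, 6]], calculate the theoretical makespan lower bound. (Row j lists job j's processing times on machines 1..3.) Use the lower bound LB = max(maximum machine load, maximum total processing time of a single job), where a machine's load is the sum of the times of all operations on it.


Machine loads:
  Machine 1: 6 + 3 + 1 = 10
  Machine 2: 1 + 1 + 3 = 5
  Machine 3: 4 + 9 + 6 = 19
Max machine load = 19
Job totals:
  Job 1: 11
  Job 2: 13
  Job 3: 10
Max job total = 13
Lower bound = max(19, 13) = 19

19


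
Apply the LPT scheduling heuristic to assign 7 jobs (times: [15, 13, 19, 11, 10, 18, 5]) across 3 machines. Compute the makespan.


Sort jobs in decreasing order (LPT): [19, 18, 15, 13, 11, 10, 5]
Assign each job to the least loaded machine:
  Machine 1: jobs [19, 10], load = 29
  Machine 2: jobs [18, 11], load = 29
  Machine 3: jobs [15, 13, 5], load = 33
Makespan = max load = 33

33


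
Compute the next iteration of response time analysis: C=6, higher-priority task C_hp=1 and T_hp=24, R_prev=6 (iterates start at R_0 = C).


R_next = C + ceil(R_prev / T_hp) * C_hp
ceil(6 / 24) = ceil(0.25) = 1
Interference = 1 * 1 = 1
R_next = 6 + 1 = 7

7


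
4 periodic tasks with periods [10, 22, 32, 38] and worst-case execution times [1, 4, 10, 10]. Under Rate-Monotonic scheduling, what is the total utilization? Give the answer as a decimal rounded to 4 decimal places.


Compute individual utilizations (exact fractions):
  Task 1: C/T = 1/10 (approx. 0.1)
  Task 2: C/T = 4/22 = 2/11 (approx. 0.1818)
  Task 3: C/T = 10/32 = 5/16 (approx. 0.3125)
  Task 4: C/T = 10/38 = 5/19 (approx. 0.2632)
Total utilization U = 1/10 + 2/11 + 5/16 + 5/19 = 14337/16720
Rounded to 4 decimal places: U = 0.8575
RM (Liu & Layland) bound for 4 tasks = 0.756828; compare with U = 14337/16720 (approx. 0.857476)
bound < U <= 1, so the RM sufficient condition is not met (inconclusive; an exact test such as response-time analysis is needed).

0.8575


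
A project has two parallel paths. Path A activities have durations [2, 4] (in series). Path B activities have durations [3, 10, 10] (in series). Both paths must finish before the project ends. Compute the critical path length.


Path A total = 2 + 4 = 6
Path B total = 3 + 10 + 10 = 23
Critical path = longest path = max(6, 23) = 23

23


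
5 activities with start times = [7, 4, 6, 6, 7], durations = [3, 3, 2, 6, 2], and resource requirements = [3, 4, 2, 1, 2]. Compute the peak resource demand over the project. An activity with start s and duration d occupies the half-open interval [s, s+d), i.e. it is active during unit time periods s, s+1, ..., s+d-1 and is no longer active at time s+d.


Each activity i is active on [start_i, start_i + duration_i).
Compute total resource usage per time slot:
  t=0: active resources = [], total = 0
  t=1: active resources = [], total = 0
  t=2: active resources = [], total = 0
  t=3: active resources = [], total = 0
  t=4: active resources = [4], total = 4
  t=5: active resources = [4], total = 4
  t=6: active resources = [4, 2, 1], total = 7
  t=7: active resources = [3, 2, 1, 2], total = 8
  t=8: active resources = [3, 1, 2], total = 6
  t=9: active resources = [3, 1], total = 4
  t=10: active resources = [1], total = 1
  t=11: active resources = [1], total = 1
Peak resource demand = 8

8


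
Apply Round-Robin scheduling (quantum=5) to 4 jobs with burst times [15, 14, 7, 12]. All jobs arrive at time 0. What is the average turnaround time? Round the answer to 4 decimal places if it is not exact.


Time quantum = 5
Execution trace:
  J1 runs 5 units, time = 5
  J2 runs 5 units, time = 10
  J3 runs 5 units, time = 15
  J4 runs 5 units, time = 20
  J1 runs 5 units, time = 25
  J2 runs 5 units, time = 30
  J3 runs 2 units, time = 32
  J4 runs 5 units, time = 37
  J1 runs 5 units, time = 42
  J2 runs 4 units, time = 46
  J4 runs 2 units, time = 48
Finish times: [42, 46, 32, 48]
Average turnaround = 168/4 = 42.0

42.0


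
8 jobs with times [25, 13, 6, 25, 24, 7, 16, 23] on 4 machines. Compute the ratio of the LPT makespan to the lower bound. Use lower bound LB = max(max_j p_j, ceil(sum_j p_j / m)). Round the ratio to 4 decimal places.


LPT order: [25, 25, 24, 23, 16, 13, 7, 6]
Machine loads after assignment: [32, 31, 37, 39]
LPT makespan = 39
Lower bound = max(max_job, ceil(total/4)) = max(25, 35) = 35
Ratio = 39 / 35 = 1.1143

1.1143


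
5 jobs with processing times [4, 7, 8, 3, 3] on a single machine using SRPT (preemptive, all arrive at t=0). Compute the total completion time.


Since all jobs arrive at t=0, SRPT equals SPT ordering.
SPT order: [3, 3, 4, 7, 8]
Completion times:
  Job 1: p=3, C=3
  Job 2: p=3, C=6
  Job 3: p=4, C=10
  Job 4: p=7, C=17
  Job 5: p=8, C=25
Total completion time = 3 + 6 + 10 + 17 + 25 = 61

61


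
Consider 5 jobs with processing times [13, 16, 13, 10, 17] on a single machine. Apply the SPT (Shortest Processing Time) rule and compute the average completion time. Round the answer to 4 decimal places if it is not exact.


Sort jobs by processing time (SPT order): [10, 13, 13, 16, 17]
Compute completion times sequentially:
  Job 1: processing = 10, completes at 10
  Job 2: processing = 13, completes at 23
  Job 3: processing = 13, completes at 36
  Job 4: processing = 16, completes at 52
  Job 5: processing = 17, completes at 69
Sum of completion times = 190
Average completion time = 190/5 = 38.0

38.0
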